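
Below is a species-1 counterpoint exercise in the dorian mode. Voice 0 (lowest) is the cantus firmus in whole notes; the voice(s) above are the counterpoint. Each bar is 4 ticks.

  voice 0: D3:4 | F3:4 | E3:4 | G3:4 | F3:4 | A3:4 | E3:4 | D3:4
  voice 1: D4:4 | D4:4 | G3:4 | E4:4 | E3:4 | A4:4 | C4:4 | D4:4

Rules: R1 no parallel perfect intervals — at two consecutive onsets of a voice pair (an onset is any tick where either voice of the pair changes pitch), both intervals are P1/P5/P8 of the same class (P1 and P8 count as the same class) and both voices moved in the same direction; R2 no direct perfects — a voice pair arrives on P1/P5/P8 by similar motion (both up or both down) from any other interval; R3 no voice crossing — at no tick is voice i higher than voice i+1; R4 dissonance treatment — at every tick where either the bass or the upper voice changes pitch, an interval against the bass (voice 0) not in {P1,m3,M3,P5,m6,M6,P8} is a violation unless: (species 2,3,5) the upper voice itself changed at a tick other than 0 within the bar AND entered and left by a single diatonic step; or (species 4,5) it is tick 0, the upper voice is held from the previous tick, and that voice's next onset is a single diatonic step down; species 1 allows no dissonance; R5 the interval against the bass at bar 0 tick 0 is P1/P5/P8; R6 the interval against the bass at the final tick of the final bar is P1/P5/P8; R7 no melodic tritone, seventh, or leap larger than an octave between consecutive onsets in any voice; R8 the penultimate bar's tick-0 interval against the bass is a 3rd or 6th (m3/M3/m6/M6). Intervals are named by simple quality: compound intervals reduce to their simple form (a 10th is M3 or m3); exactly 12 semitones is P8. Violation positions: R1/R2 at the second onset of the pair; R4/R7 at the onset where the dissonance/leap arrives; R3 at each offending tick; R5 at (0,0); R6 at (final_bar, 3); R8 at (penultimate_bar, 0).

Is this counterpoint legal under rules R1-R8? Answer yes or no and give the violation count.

No (7 violations)

bar 0: v0=D3 v1=D4 (P8)
bar 1: v0=F3 v1=D4 (M6)
bar 2: v0=E3 v1=G3 (m3)
bar 3: v0=G3 v1=E4 (M6)
bar 4: v0=F3 v1=E3 (m2)
bar 5: v0=A3 v1=A4 (P8)
bar 6: v0=E3 v1=C4 (m6)
bar 7: v0=D3 v1=D4 (P8)
  R3 @ bar4.0: F3 above E3
  R4 @ bar4.0: F3/E3 m2 untreated
  R3 @ bar4.1: F3 above E3
  R3 @ bar4.2: F3 above E3
  R3 @ bar4.3: F3 above E3
  R2 @ bar5.0: F3/E3 m2 -> A3/A4 P8 similar
  R7 @ bar5.0: E3->A4 leap 17st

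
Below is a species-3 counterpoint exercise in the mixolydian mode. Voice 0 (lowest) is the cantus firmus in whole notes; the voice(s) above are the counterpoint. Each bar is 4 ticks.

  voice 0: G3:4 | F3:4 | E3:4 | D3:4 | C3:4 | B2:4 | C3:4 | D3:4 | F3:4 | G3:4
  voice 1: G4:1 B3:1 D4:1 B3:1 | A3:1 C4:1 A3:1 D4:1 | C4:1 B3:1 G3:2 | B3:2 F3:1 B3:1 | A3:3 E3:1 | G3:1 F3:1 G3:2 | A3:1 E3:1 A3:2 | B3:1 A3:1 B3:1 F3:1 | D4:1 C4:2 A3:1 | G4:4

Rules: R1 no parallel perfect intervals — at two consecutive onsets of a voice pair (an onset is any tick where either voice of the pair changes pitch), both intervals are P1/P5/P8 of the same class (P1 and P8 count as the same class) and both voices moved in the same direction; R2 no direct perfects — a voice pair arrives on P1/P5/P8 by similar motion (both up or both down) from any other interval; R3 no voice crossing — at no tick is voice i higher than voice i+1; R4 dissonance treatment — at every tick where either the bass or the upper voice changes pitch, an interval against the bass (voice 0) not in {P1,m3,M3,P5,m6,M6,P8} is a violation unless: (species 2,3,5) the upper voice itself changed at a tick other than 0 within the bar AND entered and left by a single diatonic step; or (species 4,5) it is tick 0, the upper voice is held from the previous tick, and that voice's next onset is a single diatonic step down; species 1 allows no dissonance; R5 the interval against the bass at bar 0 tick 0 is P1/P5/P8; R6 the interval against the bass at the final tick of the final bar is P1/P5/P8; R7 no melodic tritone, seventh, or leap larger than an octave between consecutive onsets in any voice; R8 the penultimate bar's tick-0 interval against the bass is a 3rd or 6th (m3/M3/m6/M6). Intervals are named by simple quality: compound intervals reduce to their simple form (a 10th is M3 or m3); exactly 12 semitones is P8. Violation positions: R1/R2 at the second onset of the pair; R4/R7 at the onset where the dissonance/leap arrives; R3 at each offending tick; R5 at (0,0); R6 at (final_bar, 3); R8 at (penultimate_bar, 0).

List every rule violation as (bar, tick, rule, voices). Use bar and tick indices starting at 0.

bar 0: v0=G3 v1=G4 downbeat P8
bar 1: v0=F3 v1=A3 downbeat M3
bar 2: v0=E3 v1=C4 downbeat m6
bar 3: v0=D3 v1=B3 downbeat M6
bar 4: v0=C3 v1=A3 downbeat M6
bar 5: v0=B2 v1=G3 downbeat m6
bar 6: v0=C3 v1=A3 downbeat M6
bar 7: v0=D3 v1=B3 downbeat M6
bar 8: v0=F3 v1=D4 downbeat M6
bar 9: v0=G3 v1=G4 downbeat P8
  -> R7 @ bar 3 tick 2 v(1,): B3->F3 leap 6st
  -> R7 @ bar 3 tick 3 v(1,): F3->B3 leap 6st
  -> R7 @ bar 7 tick 3 v(1,): B3->F3 leap 6st
  -> R2 @ bar 9 tick 0 v(0, 1): F3/A3 M3 -> G3/G4 P8 similar
  -> R7 @ bar 9 tick 0 v(1,): A3->G4 leap 10st

(3, 2, R7, (1,))
(3, 3, R7, (1,))
(7, 3, R7, (1,))
(9, 0, R2, (0, 1))
(9, 0, R7, (1,))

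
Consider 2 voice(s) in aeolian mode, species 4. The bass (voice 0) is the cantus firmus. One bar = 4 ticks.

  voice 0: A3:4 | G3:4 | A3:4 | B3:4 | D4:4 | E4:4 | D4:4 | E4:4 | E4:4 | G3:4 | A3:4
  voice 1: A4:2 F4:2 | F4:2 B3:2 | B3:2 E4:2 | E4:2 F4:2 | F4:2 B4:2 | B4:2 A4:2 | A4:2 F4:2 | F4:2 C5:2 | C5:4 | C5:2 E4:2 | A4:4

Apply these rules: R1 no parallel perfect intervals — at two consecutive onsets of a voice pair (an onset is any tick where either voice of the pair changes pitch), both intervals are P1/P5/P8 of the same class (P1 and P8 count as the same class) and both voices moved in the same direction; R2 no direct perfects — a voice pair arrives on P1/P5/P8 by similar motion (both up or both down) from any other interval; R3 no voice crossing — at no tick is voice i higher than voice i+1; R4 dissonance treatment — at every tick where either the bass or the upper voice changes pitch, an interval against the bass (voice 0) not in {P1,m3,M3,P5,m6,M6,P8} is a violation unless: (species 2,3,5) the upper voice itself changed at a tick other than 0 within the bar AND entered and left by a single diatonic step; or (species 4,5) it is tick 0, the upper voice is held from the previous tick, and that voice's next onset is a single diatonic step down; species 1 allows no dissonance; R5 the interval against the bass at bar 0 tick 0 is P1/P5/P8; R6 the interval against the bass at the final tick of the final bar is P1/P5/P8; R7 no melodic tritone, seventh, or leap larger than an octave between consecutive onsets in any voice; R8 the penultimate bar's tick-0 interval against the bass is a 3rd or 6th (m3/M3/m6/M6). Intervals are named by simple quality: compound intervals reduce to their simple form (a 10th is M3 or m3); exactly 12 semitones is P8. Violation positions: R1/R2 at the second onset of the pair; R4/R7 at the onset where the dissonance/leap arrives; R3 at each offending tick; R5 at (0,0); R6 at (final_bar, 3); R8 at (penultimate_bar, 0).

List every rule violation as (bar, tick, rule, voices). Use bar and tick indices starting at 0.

(1, 0, R4, (0, 1))
(1, 2, R7, (1,))
(2, 0, R4, (0, 1))
(3, 0, R4, (0, 1))
(3, 2, R4, (0, 1))
(4, 2, R7, (1,))
(5, 2, R4, (0, 1))
(7, 0, R4, (0, 1))
(9, 0, R4, (0, 1))
(9, 0, R8, (0, 1))
(10, 0, R2, (0, 1))

bar 0: v0=A3 v1=A4 downbeat P8
bar 1: v0=G3 v1=F4 downbeat m7
bar 2: v0=A3 v1=B3 downbeat M2
bar 3: v0=B3 v1=E4 downbeat P4
bar 4: v0=D4 v1=F4 downbeat m3
bar 5: v0=E4 v1=B4 downbeat P5
bar 6: v0=D4 v1=A4 downbeat P5
bar 7: v0=E4 v1=F4 downbeat m2
bar 8: v0=E4 v1=C5 downbeat m6
bar 9: v0=G3 v1=C5 downbeat P4
bar 10: v0=A3 v1=A4 downbeat P8
  -> R4 @ bar 1 tick 0 v(0, 1): G3/F4 m7 untreated
  -> R7 @ bar 1 tick 2 v(1,): F4->B3 leap 6st
  -> R4 @ bar 2 tick 0 v(0, 1): A3/B3 M2 untreated
  -> R4 @ bar 3 tick 0 v(0, 1): B3/E4 P4 untreated
  -> R4 @ bar 3 tick 2 v(0, 1): B3/F4 TT untreated
  -> R7 @ bar 4 tick 2 v(1,): F4->B4 leap 6st
  -> R4 @ bar 5 tick 2 v(0, 1): E4/A4 P4 untreated
  -> R4 @ bar 7 tick 0 v(0, 1): E4/F4 m2 untreated
  -> R4 @ bar 9 tick 0 v(0, 1): G3/C5 P4 untreated
  -> R8 @ bar 9 tick 0 v(0, 1): penult P4 not 3rd/6th
  -> R2 @ bar 10 tick 0 v(0, 1): G3/E4 M6 -> A3/A4 P8 similar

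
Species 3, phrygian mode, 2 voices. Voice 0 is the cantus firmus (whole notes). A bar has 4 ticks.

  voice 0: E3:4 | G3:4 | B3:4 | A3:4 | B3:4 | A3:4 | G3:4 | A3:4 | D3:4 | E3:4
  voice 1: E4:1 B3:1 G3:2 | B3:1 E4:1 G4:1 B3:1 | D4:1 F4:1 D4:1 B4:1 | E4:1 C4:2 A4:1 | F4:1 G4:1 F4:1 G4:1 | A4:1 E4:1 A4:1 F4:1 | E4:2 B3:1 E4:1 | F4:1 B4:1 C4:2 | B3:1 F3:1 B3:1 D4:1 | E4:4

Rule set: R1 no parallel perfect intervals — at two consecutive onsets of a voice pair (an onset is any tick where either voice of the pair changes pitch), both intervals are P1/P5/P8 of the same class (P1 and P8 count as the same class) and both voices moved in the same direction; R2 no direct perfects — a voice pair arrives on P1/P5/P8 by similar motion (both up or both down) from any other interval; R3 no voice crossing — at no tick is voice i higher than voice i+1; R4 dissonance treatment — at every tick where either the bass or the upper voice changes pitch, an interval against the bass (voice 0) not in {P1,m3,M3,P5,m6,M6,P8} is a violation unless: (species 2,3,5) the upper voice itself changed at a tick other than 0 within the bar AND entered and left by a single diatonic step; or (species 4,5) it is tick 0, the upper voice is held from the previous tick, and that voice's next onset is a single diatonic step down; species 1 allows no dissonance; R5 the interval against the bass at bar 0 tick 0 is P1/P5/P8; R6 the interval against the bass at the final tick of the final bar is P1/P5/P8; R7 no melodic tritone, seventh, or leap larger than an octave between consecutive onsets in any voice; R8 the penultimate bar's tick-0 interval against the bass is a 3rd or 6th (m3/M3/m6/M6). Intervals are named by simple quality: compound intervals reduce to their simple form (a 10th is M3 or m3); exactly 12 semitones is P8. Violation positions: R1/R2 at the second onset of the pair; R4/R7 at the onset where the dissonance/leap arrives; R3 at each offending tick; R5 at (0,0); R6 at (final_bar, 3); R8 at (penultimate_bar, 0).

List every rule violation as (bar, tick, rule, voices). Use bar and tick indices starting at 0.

(2, 1, R4, (0, 1))
(3, 0, R2, (0, 1))
(4, 0, R4, (0, 1))
(7, 1, R4, (0, 1))
(7, 1, R7, (1,))
(7, 2, R7, (1,))
(8, 1, R7, (1,))
(8, 2, R7, (1,))
(9, 0, R1, (0, 1))

bar 0: v0=E3 v1=E4 downbeat P8
bar 1: v0=G3 v1=B3 downbeat M3
bar 2: v0=B3 v1=D4 downbeat m3
bar 3: v0=A3 v1=E4 downbeat P5
bar 4: v0=B3 v1=F4 downbeat TT
bar 5: v0=A3 v1=A4 downbeat P8
bar 6: v0=G3 v1=E4 downbeat M6
bar 7: v0=A3 v1=F4 downbeat m6
bar 8: v0=D3 v1=B3 downbeat M6
bar 9: v0=E3 v1=E4 downbeat P8
  -> R4 @ bar 2 tick 1 v(0, 1): B3/F4 TT untreated
  -> R2 @ bar 3 tick 0 v(0, 1): B3/B4 P8 -> A3/E4 P5 similar
  -> R4 @ bar 4 tick 0 v(0, 1): B3/F4 TT untreated
  -> R4 @ bar 7 tick 1 v(0, 1): A3/B4 M2 untreated
  -> R7 @ bar 7 tick 1 v(1,): F4->B4 leap 6st
  -> R7 @ bar 7 tick 2 v(1,): B4->C4 leap 11st
  -> R7 @ bar 8 tick 1 v(1,): B3->F3 leap 6st
  -> R7 @ bar 8 tick 2 v(1,): F3->B3 leap 6st
  -> R1 @ bar 9 tick 0 v(0, 1): D3/D4 P8 -> E3/E4 P8 similar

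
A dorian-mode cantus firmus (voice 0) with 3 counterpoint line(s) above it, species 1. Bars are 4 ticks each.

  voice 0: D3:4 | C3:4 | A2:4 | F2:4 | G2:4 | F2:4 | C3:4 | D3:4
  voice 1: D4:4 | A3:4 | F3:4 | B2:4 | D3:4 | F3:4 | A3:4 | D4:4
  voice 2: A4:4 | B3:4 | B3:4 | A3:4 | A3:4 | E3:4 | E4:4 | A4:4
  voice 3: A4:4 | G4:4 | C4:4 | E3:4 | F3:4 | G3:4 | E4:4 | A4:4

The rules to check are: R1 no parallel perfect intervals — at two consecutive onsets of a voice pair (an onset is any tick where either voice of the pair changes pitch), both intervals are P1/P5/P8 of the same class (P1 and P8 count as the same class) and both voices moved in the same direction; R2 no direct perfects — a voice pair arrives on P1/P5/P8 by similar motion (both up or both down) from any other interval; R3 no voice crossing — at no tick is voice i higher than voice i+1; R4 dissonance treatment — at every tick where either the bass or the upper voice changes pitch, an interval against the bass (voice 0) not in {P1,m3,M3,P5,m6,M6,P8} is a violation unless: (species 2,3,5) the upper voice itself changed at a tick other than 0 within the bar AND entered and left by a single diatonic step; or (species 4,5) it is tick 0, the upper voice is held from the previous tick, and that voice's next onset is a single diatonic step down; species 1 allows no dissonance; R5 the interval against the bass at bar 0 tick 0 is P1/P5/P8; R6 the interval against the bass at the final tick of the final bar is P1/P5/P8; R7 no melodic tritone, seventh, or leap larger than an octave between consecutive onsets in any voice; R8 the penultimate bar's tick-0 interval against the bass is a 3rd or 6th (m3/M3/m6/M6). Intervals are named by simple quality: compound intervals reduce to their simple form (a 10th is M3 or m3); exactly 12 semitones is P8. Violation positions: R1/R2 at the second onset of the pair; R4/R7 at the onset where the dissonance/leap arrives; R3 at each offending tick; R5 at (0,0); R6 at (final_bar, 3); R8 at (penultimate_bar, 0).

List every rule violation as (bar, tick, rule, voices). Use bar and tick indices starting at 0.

(1, 0, R1, (0, 3))
(1, 0, R4, (0, 2))
(1, 0, R7, (2,))
(2, 0, R2, (1, 3))
(2, 0, R4, (0, 2))
(3, 0, R3, (2, 3))
(3, 0, R4, (0, 1))
(3, 0, R4, (0, 3))
(3, 0, R7, (1,))
(3, 1, R3, (2, 3))
(3, 2, R3, (2, 3))
(3, 3, R3, (2, 3))
(4, 0, R2, (0, 1))
(4, 0, R3, (2, 3))
(4, 0, R4, (0, 2))
(4, 0, R4, (0, 3))
(4, 1, R3, (2, 3))
(4, 2, R3, (2, 3))
(4, 3, R3, (2, 3))
(5, 0, R3, (1, 2))
(5, 0, R4, (0, 2))
(5, 0, R4, (0, 3))
(5, 1, R3, (1, 2))
(5, 2, R3, (1, 2))
(5, 3, R3, (1, 2))
(6, 0, R2, (1, 2))
(6, 0, R2, (1, 3))
(6, 0, R2, (2, 3))
(7, 0, R1, (1, 2))
(7, 0, R1, (1, 3))
(7, 0, R1, (2, 3))
(7, 0, R2, (0, 1))
(7, 0, R2, (0, 2))
(7, 0, R2, (0, 3))

bar 0: v0=D3 v1=D4 v2=A4 v3=A4 downbeat P5
bar 1: v0=C3 v1=A3 v2=B3 v3=G4 downbeat P5
bar 2: v0=A2 v1=F3 v2=B3 v3=C4 downbeat m3
bar 3: v0=F2 v1=B2 v2=A3 v3=E3 downbeat M7
bar 4: v0=G2 v1=D3 v2=A3 v3=F3 downbeat m7
bar 5: v0=F2 v1=F3 v2=E3 v3=G3 downbeat M2
bar 6: v0=C3 v1=A3 v2=E4 v3=E4 downbeat M3
bar 7: v0=D3 v1=D4 v2=A4 v3=A4 downbeat P5
  -> R1 @ bar 1 tick 0 v(0, 3): D3/A4 P5 -> C3/G4 P5 similar
  -> R4 @ bar 1 tick 0 v(0, 2): C3/B3 M7 untreated
  -> R7 @ bar 1 tick 0 v(2,): A4->B3 leap 10st
  -> R2 @ bar 2 tick 0 v(1, 3): A3/G4 m7 -> F3/C4 P5 similar
  -> R4 @ bar 2 tick 0 v(0, 2): A2/B3 M2 untreated
  -> R3 @ bar 3 tick 0 v(2, 3): A3 above E3
  -> R4 @ bar 3 tick 0 v(0, 1): F2/B2 TT untreated
  -> R4 @ bar 3 tick 0 v(0, 3): F2/E3 M7 untreated
  -> R7 @ bar 3 tick 0 v(1,): F3->B2 leap 6st
  -> R3 @ bar 3 tick 1 v(2, 3): A3 above E3
  -> R3 @ bar 3 tick 2 v(2, 3): A3 above E3
  -> R3 @ bar 3 tick 3 v(2, 3): A3 above E3
  -> R2 @ bar 4 tick 0 v(0, 1): F2/B2 TT -> G2/D3 P5 similar
  -> R3 @ bar 4 tick 0 v(2, 3): A3 above F3
  -> R4 @ bar 4 tick 0 v(0, 2): G2/A3 M2 untreated
  -> R4 @ bar 4 tick 0 v(0, 3): G2/F3 m7 untreated
  -> R3 @ bar 4 tick 1 v(2, 3): A3 above F3
  -> R3 @ bar 4 tick 2 v(2, 3): A3 above F3
  -> R3 @ bar 4 tick 3 v(2, 3): A3 above F3
  -> R3 @ bar 5 tick 0 v(1, 2): F3 above E3
  -> R4 @ bar 5 tick 0 v(0, 2): F2/E3 M7 untreated
  -> R4 @ bar 5 tick 0 v(0, 3): F2/G3 M2 untreated
  -> R3 @ bar 5 tick 1 v(1, 2): F3 above E3
  -> R3 @ bar 5 tick 2 v(1, 2): F3 above E3
  -> R3 @ bar 5 tick 3 v(1, 2): F3 above E3
  -> R2 @ bar 6 tick 0 v(1, 2): F3/E3 m2 -> A3/E4 P5 similar
  -> R2 @ bar 6 tick 0 v(1, 3): F3/G3 M2 -> A3/E4 P5 similar
  -> R2 @ bar 6 tick 0 v(2, 3): E3/G3 m3 -> E4/E4 P1 similar
  -> R1 @ bar 7 tick 0 v(1, 2): A3/E4 P5 -> D4/A4 P5 similar
  -> R1 @ bar 7 tick 0 v(1, 3): A3/E4 P5 -> D4/A4 P5 similar
  -> R1 @ bar 7 tick 0 v(2, 3): E4/E4 P1 -> A4/A4 P1 similar
  -> R2 @ bar 7 tick 0 v(0, 1): C3/A3 M6 -> D3/D4 P8 similar
  -> R2 @ bar 7 tick 0 v(0, 2): C3/E4 M3 -> D3/A4 P5 similar
  -> R2 @ bar 7 tick 0 v(0, 3): C3/E4 M3 -> D3/A4 P5 similar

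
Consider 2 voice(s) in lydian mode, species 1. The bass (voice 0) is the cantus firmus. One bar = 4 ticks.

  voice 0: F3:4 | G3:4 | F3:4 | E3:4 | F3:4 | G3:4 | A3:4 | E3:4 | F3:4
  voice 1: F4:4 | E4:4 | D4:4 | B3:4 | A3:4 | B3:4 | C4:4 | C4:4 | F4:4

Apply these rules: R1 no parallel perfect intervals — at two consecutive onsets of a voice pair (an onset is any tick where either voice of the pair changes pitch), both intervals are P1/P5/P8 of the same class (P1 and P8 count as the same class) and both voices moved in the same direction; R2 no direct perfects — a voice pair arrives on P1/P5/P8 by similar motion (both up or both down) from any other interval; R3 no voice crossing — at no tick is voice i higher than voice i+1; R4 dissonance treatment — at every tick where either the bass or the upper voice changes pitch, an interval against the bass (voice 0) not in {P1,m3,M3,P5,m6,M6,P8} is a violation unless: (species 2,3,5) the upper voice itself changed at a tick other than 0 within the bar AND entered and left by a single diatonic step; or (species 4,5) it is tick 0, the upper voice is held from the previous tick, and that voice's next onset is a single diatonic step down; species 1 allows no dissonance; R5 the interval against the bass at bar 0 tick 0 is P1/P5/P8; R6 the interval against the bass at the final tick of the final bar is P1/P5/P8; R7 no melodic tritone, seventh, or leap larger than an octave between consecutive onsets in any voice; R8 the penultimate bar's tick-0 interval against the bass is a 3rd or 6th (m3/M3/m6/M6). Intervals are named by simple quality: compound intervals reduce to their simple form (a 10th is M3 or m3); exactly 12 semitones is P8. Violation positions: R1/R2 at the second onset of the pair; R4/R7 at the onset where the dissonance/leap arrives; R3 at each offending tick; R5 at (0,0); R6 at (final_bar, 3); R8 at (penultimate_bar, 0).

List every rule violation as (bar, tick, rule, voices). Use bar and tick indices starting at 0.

bar 0: v0=F3 v1=F4 downbeat P8
bar 1: v0=G3 v1=E4 downbeat M6
bar 2: v0=F3 v1=D4 downbeat M6
bar 3: v0=E3 v1=B3 downbeat P5
bar 4: v0=F3 v1=A3 downbeat M3
bar 5: v0=G3 v1=B3 downbeat M3
bar 6: v0=A3 v1=C4 downbeat m3
bar 7: v0=E3 v1=C4 downbeat m6
bar 8: v0=F3 v1=F4 downbeat P8
  -> R2 @ bar 3 tick 0 v(0, 1): F3/D4 M6 -> E3/B3 P5 similar
  -> R2 @ bar 8 tick 0 v(0, 1): E3/C4 m6 -> F3/F4 P8 similar

(3, 0, R2, (0, 1))
(8, 0, R2, (0, 1))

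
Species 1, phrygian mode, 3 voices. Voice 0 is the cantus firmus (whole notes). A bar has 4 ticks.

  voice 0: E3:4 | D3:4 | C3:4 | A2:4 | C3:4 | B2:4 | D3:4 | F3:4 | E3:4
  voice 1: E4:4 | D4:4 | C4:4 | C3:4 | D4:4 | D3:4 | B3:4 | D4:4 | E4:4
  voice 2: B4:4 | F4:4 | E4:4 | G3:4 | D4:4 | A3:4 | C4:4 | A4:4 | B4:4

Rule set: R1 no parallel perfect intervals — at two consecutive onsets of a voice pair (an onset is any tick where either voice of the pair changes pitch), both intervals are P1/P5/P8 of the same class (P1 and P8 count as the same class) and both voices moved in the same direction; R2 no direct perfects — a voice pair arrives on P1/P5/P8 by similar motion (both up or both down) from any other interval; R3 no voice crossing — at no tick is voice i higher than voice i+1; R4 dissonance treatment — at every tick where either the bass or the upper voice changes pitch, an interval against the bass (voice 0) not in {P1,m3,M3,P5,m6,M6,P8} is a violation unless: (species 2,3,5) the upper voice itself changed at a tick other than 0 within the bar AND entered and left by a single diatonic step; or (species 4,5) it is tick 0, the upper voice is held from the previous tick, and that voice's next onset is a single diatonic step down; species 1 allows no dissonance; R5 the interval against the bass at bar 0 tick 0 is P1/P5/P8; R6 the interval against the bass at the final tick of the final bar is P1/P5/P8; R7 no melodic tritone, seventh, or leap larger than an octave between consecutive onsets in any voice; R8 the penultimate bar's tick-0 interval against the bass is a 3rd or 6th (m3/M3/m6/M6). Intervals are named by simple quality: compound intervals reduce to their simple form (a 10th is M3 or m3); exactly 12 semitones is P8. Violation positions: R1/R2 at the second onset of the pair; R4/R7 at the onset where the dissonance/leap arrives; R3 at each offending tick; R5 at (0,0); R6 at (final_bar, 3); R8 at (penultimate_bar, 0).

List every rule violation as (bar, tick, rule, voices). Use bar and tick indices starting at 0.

bar 0: v0=E3 v1=E4 v2=B4 downbeat P5
bar 1: v0=D3 v1=D4 v2=F4 downbeat m3
bar 2: v0=C3 v1=C4 v2=E4 downbeat M3
bar 3: v0=A2 v1=C3 v2=G3 downbeat m7
bar 4: v0=C3 v1=D4 v2=D4 downbeat M2
bar 5: v0=B2 v1=D3 v2=A3 downbeat m7
bar 6: v0=D3 v1=B3 v2=C4 downbeat m7
bar 7: v0=F3 v1=D4 v2=A4 downbeat M3
bar 8: v0=E3 v1=E4 v2=B4 downbeat P5
  -> R1 @ bar 1 tick 0 v(0, 1): E3/E4 P8 -> D3/D4 P8 similar
  -> R7 @ bar 1 tick 0 v(2,): B4->F4 leap 6st
  -> R1 @ bar 2 tick 0 v(0, 1): D3/D4 P8 -> C3/C4 P8 similar
  -> R2 @ bar 3 tick 0 v(1, 2): C4/E4 M3 -> C3/G3 P5 similar
  -> R4 @ bar 3 tick 0 v(0, 2): A2/G3 m7 untreated
  -> R2 @ bar 4 tick 0 v(1, 2): C3/G3 P5 -> D4/D4 P1 similar
  -> R4 @ bar 4 tick 0 v(0, 1): C3/D4 M2 untreated
  -> R4 @ bar 4 tick 0 v(0, 2): C3/D4 M2 untreated
  -> R7 @ bar 4 tick 0 v(1,): C3->D4 leap 14st
  -> R2 @ bar 5 tick 0 v(1, 2): D4/D4 P1 -> D3/A3 P5 similar
  -> R4 @ bar 5 tick 0 v(0, 2): B2/A3 m7 untreated
  -> R4 @ bar 6 tick 0 v(0, 2): D3/C4 m7 untreated
  -> R2 @ bar 7 tick 0 v(1, 2): B3/C4 m2 -> D4/A4 P5 similar
  -> R1 @ bar 8 tick 0 v(1, 2): D4/A4 P5 -> E4/B4 P5 similar

(1, 0, R1, (0, 1))
(1, 0, R7, (2,))
(2, 0, R1, (0, 1))
(3, 0, R2, (1, 2))
(3, 0, R4, (0, 2))
(4, 0, R2, (1, 2))
(4, 0, R4, (0, 1))
(4, 0, R4, (0, 2))
(4, 0, R7, (1,))
(5, 0, R2, (1, 2))
(5, 0, R4, (0, 2))
(6, 0, R4, (0, 2))
(7, 0, R2, (1, 2))
(8, 0, R1, (1, 2))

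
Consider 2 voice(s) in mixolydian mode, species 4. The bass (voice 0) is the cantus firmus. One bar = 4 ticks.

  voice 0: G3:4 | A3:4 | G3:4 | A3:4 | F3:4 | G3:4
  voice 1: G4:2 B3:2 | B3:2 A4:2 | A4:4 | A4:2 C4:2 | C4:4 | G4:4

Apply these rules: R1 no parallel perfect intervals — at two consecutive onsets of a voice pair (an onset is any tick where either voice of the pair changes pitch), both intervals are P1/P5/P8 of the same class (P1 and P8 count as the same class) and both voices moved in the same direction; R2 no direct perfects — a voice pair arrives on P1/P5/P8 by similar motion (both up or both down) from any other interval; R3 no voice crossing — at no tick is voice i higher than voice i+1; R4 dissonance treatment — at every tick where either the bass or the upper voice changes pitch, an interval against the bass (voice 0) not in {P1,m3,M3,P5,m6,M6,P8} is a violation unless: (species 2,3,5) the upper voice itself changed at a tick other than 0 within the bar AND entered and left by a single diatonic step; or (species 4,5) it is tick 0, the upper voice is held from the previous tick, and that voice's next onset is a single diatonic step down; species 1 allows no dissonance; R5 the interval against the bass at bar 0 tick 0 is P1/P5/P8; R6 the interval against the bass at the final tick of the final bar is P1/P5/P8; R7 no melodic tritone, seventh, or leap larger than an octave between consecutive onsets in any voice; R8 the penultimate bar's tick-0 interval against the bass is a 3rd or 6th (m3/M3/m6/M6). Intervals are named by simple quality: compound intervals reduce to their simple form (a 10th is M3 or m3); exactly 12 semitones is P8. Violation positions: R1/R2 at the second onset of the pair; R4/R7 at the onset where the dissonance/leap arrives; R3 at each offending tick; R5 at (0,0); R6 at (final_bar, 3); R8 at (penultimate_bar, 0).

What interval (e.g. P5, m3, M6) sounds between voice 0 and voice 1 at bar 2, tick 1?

voice 0=G3 voice 1=A4 -> M2

M2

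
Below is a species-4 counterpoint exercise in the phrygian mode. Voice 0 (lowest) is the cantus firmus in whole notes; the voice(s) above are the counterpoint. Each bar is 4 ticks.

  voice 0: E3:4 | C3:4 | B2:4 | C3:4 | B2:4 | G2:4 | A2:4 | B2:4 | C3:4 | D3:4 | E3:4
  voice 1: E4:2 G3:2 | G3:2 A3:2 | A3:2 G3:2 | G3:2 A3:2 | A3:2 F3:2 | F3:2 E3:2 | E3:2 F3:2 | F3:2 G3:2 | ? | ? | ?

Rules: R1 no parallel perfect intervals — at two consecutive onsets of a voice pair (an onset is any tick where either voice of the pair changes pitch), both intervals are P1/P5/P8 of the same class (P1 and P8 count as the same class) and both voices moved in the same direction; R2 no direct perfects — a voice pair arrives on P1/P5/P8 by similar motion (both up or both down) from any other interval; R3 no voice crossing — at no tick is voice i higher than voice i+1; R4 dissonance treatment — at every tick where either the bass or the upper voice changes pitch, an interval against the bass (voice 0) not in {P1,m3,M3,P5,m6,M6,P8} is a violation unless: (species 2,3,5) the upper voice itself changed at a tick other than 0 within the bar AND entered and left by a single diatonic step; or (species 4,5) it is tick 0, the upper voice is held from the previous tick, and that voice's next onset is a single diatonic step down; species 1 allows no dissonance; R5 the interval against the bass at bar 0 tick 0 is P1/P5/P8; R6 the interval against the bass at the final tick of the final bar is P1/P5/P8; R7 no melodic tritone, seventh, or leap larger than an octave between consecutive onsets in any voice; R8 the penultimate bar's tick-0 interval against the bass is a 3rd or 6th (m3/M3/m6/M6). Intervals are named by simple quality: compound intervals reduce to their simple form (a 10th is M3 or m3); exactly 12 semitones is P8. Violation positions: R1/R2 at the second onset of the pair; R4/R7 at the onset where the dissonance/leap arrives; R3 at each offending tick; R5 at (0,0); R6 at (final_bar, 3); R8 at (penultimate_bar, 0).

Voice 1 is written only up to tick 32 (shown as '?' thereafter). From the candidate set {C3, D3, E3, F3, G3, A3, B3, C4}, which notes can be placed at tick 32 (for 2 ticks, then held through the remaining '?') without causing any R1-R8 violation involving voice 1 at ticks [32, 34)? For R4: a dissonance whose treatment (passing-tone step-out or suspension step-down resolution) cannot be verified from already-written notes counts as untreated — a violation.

C3: legal
D3: violates R4
E3: legal
F3: violates R4
G3: legal
A3: legal
B3: violates R4
C4: violates R2

{A3, C3, E3, G3}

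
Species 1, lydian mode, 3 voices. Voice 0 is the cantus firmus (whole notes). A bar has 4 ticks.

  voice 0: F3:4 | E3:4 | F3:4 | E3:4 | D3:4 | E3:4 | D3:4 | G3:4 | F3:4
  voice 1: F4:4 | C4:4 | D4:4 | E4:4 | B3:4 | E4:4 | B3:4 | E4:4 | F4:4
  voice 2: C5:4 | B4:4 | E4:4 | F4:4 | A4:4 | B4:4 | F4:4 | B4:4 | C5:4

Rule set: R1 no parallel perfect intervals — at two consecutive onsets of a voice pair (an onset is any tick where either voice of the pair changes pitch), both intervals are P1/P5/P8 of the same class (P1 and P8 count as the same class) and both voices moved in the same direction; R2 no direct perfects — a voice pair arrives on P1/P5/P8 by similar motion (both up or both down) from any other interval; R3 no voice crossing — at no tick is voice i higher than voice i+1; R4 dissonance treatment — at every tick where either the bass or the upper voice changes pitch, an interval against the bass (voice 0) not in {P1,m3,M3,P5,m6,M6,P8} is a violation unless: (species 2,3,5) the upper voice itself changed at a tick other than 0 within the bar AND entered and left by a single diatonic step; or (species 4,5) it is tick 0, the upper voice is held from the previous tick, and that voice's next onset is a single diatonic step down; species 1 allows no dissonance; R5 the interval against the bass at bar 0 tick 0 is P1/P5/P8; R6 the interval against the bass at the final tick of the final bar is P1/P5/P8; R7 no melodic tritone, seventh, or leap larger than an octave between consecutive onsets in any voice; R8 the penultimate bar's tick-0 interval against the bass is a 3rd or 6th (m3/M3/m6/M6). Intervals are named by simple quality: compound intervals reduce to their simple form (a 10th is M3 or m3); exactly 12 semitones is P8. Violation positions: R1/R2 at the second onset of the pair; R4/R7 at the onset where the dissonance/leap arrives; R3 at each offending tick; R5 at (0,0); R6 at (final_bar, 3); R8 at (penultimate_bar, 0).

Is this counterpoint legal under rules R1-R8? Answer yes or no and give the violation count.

bar 0: v0=F3 v1=F4 v2=C5 (P5)
bar 1: v0=E3 v1=C4 v2=B4 (P5)
bar 2: v0=F3 v1=D4 v2=E4 (M7)
bar 3: v0=E3 v1=E4 v2=F4 (m2)
bar 4: v0=D3 v1=B3 v2=A4 (P5)
bar 5: v0=E3 v1=E4 v2=B4 (P5)
bar 6: v0=D3 v1=B3 v2=F4 (m3)
bar 7: v0=G3 v1=E4 v2=B4 (M3)
bar 8: v0=F3 v1=F4 v2=C5 (P5)
  R1 @ bar1.0: F3/C5 P5 -> E3/B4 P5 similar
  R4 @ bar2.0: F3/E4 M7 untreated
  R4 @ bar3.0: E3/F4 m2 untreated
  R1 @ bar5.0: D3/A4 P5 -> E3/B4 P5 similar
  R2 @ bar5.0: D3/B3 M6 -> E3/E4 P8 similar
  R2 @ bar5.0: B3/A4 m7 -> E4/B4 P5 similar
  R7 @ bar6.0: B4->F4 leap 6st
  R2 @ bar7.0: B3/F4 TT -> E4/B4 P5 similar
  R7 @ bar7.0: F4->B4 leap 6st
  R1 @ bar8.0: E4/B4 P5 -> F4/C5 P5 similar

No (10 violations)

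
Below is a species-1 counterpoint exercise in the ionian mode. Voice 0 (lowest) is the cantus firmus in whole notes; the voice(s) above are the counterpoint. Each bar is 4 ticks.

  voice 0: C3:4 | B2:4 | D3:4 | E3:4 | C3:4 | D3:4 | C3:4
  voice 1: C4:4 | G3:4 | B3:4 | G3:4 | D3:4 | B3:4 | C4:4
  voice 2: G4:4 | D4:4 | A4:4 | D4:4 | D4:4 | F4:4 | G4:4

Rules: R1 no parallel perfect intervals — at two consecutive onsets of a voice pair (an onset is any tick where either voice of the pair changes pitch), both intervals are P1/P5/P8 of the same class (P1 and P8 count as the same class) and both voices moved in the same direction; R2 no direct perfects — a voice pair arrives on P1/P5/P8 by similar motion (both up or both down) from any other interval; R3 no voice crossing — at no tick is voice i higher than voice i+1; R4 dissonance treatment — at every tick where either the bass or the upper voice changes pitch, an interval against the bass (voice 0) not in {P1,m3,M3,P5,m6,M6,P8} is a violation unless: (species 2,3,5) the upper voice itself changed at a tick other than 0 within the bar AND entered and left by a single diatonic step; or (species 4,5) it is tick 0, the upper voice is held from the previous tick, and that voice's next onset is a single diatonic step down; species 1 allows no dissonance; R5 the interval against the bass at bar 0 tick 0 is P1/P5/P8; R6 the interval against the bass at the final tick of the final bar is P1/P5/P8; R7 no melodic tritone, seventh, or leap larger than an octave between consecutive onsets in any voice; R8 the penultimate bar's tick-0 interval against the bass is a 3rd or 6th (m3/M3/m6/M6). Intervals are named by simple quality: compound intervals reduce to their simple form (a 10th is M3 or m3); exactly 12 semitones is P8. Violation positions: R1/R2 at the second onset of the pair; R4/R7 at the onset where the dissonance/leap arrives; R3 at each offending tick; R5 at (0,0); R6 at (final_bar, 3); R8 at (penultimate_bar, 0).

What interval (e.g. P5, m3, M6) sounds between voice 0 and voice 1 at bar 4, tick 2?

M2

voice 0=C3 voice 1=D3 -> M2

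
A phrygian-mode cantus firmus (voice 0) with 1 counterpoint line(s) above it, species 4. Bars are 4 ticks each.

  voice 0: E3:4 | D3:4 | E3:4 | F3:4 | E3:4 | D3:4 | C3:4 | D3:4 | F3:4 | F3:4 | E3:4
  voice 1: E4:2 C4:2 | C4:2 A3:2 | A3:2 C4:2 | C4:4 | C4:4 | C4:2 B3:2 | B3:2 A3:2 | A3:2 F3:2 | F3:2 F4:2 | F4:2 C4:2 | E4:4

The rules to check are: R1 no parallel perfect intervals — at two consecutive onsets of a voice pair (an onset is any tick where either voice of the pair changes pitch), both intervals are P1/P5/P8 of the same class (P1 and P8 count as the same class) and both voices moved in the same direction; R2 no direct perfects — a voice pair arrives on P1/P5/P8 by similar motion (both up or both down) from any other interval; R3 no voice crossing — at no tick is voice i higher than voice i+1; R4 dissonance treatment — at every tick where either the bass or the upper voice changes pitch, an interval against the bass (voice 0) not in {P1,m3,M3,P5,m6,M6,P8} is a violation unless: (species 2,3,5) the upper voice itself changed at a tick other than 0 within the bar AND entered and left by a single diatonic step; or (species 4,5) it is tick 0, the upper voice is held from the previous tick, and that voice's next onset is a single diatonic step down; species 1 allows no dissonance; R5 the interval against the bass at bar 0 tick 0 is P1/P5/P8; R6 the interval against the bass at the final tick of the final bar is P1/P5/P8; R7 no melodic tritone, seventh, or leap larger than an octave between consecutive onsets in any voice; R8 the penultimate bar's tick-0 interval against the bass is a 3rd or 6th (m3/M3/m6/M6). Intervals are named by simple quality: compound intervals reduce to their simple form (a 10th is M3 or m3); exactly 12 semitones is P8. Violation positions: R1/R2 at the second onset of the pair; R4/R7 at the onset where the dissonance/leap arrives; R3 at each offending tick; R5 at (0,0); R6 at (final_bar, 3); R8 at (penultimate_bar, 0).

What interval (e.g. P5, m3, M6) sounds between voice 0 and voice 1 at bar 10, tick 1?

voice 0=E3 voice 1=E4 -> P8

P8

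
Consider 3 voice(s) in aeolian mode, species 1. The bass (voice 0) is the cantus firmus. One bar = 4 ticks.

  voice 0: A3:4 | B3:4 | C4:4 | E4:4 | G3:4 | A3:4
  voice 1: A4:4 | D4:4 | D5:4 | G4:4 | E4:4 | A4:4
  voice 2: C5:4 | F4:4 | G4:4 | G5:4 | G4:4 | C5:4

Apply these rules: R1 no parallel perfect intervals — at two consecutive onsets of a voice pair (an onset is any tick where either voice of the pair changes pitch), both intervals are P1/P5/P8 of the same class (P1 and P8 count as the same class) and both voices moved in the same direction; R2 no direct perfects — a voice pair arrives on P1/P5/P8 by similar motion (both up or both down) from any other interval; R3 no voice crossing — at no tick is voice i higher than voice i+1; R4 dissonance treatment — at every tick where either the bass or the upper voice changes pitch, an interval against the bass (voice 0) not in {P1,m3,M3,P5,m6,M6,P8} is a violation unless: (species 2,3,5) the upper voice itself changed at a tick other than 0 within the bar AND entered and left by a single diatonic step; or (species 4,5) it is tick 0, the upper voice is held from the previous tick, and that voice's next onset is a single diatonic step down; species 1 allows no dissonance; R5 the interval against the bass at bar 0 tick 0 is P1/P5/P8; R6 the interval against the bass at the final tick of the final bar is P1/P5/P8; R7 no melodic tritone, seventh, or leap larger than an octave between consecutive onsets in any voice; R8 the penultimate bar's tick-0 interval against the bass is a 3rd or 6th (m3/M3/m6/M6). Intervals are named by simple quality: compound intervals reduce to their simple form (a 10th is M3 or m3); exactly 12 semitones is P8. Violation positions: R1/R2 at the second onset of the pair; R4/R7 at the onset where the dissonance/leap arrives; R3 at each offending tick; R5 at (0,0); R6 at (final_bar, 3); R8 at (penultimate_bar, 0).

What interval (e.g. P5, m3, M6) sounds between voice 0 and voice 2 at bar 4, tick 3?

P8

voice 0=G3 voice 2=G4 -> P8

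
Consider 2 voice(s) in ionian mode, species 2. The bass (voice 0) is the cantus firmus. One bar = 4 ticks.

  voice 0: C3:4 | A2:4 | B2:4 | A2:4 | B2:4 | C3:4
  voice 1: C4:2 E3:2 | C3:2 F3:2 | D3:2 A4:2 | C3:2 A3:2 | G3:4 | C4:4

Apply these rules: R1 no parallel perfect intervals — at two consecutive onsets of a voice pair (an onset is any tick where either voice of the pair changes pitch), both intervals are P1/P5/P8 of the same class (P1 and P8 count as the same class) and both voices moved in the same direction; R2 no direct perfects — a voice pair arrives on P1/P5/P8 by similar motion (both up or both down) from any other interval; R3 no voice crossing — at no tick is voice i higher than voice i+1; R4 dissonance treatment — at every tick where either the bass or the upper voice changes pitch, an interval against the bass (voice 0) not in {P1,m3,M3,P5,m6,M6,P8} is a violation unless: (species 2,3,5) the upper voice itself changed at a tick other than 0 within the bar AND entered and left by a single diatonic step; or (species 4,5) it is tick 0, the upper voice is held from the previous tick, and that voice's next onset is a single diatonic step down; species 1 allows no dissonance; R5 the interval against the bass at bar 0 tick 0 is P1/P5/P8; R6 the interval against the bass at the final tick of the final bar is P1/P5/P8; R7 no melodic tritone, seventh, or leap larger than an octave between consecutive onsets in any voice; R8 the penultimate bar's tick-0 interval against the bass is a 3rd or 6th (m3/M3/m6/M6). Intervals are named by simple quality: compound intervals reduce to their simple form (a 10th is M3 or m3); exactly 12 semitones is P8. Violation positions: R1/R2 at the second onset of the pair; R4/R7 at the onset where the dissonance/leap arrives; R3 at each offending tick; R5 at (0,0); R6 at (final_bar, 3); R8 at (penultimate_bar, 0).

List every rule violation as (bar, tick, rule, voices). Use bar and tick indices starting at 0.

bar 0: v0=C3 v1=C4 downbeat P8
bar 1: v0=A2 v1=C3 downbeat m3
bar 2: v0=B2 v1=D3 downbeat m3
bar 3: v0=A2 v1=C3 downbeat m3
bar 4: v0=B2 v1=G3 downbeat m6
bar 5: v0=C3 v1=C4 downbeat P8
  -> R4 @ bar 2 tick 2 v(0, 1): B2/A4 m7 untreated
  -> R7 @ bar 2 tick 2 v(1,): D3->A4 leap 19st
  -> R7 @ bar 3 tick 0 v(1,): A4->C3 leap 21st
  -> R2 @ bar 5 tick 0 v(0, 1): B2/G3 m6 -> C3/C4 P8 similar

(2, 2, R4, (0, 1))
(2, 2, R7, (1,))
(3, 0, R7, (1,))
(5, 0, R2, (0, 1))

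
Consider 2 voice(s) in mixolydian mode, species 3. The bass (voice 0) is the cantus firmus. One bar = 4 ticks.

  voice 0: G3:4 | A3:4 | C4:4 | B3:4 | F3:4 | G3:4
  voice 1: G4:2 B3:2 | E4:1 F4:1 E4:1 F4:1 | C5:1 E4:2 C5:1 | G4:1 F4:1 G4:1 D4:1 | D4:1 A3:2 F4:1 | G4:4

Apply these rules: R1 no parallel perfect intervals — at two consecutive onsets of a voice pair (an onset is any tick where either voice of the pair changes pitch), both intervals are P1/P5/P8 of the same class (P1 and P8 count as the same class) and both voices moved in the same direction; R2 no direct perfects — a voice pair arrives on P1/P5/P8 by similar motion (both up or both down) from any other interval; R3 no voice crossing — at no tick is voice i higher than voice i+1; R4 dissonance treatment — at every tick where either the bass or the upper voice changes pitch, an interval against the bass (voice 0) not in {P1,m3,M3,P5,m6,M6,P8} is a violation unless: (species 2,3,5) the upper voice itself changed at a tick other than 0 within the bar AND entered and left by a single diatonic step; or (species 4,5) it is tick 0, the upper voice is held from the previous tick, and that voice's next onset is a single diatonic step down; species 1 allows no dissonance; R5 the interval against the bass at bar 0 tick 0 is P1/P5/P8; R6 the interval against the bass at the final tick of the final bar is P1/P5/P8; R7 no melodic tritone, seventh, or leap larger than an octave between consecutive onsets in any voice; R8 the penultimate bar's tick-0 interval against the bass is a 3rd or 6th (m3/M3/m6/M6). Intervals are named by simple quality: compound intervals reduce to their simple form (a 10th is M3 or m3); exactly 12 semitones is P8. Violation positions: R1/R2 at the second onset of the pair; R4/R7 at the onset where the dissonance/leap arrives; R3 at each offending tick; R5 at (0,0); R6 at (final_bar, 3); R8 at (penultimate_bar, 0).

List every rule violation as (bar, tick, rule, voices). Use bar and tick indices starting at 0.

(1, 0, R2, (0, 1))
(2, 0, R2, (0, 1))
(4, 0, R7, (0,))
(5, 0, R1, (0, 1))

bar 0: v0=G3 v1=G4 downbeat P8
bar 1: v0=A3 v1=E4 downbeat P5
bar 2: v0=C4 v1=C5 downbeat P8
bar 3: v0=B3 v1=G4 downbeat m6
bar 4: v0=F3 v1=D4 downbeat M6
bar 5: v0=G3 v1=G4 downbeat P8
  -> R2 @ bar 1 tick 0 v(0, 1): G3/B3 M3 -> A3/E4 P5 similar
  -> R2 @ bar 2 tick 0 v(0, 1): A3/F4 m6 -> C4/C5 P8 similar
  -> R7 @ bar 4 tick 0 v(0,): B3->F3 leap 6st
  -> R1 @ bar 5 tick 0 v(0, 1): F3/F4 P8 -> G3/G4 P8 similar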